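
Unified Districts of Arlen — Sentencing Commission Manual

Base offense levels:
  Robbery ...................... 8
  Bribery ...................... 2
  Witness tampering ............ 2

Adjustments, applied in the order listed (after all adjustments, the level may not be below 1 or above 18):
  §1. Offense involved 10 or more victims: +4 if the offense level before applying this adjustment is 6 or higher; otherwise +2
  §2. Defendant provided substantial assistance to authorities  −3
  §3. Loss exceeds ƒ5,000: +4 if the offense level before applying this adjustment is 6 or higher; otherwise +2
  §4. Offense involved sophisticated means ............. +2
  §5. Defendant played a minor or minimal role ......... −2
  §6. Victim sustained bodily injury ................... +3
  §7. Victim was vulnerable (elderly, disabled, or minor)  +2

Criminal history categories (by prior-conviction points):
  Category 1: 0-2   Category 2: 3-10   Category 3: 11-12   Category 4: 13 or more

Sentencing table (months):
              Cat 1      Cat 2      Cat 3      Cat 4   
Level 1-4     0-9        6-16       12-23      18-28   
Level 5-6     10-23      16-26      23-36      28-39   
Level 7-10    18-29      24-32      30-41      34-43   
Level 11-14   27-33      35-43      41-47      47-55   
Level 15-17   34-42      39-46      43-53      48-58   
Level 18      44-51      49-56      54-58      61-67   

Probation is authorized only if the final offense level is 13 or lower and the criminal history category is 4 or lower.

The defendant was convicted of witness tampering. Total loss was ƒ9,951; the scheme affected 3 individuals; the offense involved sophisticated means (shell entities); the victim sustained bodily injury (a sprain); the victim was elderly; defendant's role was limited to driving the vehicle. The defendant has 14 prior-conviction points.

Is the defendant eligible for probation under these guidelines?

Yes

Base offense level for witness tampering: 2.
§2 does not apply.
§3 applies (level before this adjustment is 2 < 6, so +2): 2 + 2 = 4.
§4 applies: 4 + 2 = 6.
§5 applies: 6 − 2 = 4.
§6 applies: 4 + 3 = 7.
§7 applies: 7 + 2 = 9.
Final offense level: 9.
Criminal history: 14 prior points → Category 4 (13+).
Level 9 falls in the 7-10 band.
Grid: Level 7-10 × Category 4 = 34-43 months.
Probation check: level 9 ≤ 13 and category 4 ≤ 4 → eligible.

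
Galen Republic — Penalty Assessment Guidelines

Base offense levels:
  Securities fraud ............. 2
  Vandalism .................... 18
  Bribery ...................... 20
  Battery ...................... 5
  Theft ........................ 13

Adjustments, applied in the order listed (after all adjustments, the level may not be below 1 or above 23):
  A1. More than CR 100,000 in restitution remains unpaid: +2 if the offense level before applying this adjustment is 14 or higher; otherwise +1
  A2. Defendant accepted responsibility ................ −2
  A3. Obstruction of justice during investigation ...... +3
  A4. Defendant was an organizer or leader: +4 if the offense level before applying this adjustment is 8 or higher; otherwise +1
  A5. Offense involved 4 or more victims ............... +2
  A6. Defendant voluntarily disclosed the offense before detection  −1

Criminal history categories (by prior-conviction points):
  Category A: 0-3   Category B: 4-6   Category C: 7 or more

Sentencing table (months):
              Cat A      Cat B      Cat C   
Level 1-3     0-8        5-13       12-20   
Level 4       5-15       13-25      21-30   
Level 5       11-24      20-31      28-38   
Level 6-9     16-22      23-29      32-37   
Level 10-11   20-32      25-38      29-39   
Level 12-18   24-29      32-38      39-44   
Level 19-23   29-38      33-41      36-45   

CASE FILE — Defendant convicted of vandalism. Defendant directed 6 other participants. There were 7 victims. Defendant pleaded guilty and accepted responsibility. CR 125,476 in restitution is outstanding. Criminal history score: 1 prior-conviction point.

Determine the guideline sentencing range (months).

Base offense level for vandalism: 18.
A1 applies (level before this adjustment is 18 ≥ 14, so +2): 18 + 2 = 20.
A2 applies: 20 − 2 = 18.
A3 does not apply.
A4 applies (level before this adjustment is 18 ≥ 8, so +4): 18 + 4 = 22.
A5 applies: 22 + 2 = 24.
Level 24 exceeds the maximum of 23; capped at 23.
Final offense level: 23.
Criminal history: 1 prior point → Category A (0-3).
Level 23 falls in the 19-23 band.
Grid: Level 19-23 × Category A = 29-38 months.

29-38 months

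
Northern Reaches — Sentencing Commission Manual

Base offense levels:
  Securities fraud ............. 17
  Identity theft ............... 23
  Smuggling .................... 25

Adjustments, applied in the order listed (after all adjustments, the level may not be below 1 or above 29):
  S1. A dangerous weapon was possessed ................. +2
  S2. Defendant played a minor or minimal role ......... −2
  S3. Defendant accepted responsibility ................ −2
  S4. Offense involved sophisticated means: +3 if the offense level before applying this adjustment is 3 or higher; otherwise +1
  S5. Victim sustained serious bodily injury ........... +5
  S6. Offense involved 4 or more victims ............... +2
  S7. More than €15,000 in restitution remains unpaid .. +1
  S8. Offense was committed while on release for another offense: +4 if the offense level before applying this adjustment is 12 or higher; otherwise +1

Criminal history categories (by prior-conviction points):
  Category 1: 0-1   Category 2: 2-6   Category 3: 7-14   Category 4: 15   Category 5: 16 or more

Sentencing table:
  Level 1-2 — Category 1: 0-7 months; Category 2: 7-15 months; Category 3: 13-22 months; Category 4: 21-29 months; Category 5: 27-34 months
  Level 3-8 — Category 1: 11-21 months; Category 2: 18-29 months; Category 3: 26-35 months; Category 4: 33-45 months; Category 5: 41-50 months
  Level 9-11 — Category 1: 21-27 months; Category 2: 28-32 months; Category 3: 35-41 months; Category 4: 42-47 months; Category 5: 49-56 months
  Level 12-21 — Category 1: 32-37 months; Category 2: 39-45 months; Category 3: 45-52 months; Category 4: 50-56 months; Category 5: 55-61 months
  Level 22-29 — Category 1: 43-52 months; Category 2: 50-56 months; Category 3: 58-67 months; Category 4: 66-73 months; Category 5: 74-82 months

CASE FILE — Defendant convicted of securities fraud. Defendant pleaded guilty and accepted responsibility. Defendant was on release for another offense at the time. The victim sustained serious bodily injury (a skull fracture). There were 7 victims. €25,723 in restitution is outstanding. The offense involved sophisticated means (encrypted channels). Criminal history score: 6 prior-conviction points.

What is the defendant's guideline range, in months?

Base offense level for securities fraud: 17.
S1 does not apply.
S3 applies: 17 − 2 = 15.
S4 applies (level before this adjustment is 15 ≥ 3, so +3): 15 + 3 = 18.
S5 applies: 18 + 5 = 23.
S6 applies: 23 + 2 = 25.
S7 applies: 25 + 1 = 26.
S8 applies (level before this adjustment is 26 ≥ 12, so +4): 26 + 4 = 30.
Level 30 exceeds the maximum of 29; capped at 29.
Final offense level: 29.
Criminal history: 6 prior points → Category 2 (2-6).
Level 29 falls in the 22-29 band.
Grid: Level 22-29 × Category 2 = 50-56 months.

50-56 months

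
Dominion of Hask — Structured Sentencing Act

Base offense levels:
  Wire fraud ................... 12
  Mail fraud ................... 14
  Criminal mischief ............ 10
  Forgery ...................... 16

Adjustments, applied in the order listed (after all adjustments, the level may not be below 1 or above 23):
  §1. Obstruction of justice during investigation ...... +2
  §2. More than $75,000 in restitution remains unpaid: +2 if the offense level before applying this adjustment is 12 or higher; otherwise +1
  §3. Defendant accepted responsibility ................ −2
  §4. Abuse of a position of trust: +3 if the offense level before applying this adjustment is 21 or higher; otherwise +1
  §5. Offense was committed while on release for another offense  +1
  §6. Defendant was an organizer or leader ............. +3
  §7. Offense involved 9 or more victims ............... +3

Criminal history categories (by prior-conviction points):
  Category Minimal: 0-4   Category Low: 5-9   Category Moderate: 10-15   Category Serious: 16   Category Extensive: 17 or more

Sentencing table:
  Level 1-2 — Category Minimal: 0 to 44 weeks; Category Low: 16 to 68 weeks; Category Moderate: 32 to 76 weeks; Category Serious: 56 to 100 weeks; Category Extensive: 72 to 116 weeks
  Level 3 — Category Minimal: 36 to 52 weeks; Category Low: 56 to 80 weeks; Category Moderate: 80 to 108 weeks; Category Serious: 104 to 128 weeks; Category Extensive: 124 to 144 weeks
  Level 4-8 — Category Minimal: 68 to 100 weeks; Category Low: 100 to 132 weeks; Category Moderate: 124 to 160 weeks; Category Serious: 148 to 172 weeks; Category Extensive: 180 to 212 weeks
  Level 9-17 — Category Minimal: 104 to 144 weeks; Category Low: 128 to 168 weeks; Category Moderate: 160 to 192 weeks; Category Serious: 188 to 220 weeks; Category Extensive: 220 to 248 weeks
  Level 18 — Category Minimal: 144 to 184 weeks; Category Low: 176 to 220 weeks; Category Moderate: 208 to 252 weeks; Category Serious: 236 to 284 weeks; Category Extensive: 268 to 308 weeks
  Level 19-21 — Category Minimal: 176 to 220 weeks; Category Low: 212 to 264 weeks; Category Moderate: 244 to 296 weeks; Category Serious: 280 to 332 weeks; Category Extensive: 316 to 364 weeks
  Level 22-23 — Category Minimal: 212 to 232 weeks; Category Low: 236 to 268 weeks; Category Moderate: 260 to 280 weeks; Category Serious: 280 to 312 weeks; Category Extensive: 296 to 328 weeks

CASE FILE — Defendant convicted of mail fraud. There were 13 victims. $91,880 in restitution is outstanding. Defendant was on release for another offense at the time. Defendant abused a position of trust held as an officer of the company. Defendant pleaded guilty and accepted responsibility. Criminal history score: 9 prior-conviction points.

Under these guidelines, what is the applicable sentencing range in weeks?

212-264 weeks

Base offense level for mail fraud: 14.
§2 applies (level before this adjustment is 14 ≥ 12, so +2): 14 + 2 = 16.
§3 applies: 16 − 2 = 14.
§4 applies (level before this adjustment is 14 < 21, so +1): 14 + 1 = 15.
§5 applies: 15 + 1 = 16.
§6 does not apply.
§7 applies: 16 + 3 = 19.
Final offense level: 19.
Criminal history: 9 prior points → Category Low (5-9).
Level 19 falls in the 19-21 band.
Grid: Level 19-21 × Category Low = 212-264 weeks.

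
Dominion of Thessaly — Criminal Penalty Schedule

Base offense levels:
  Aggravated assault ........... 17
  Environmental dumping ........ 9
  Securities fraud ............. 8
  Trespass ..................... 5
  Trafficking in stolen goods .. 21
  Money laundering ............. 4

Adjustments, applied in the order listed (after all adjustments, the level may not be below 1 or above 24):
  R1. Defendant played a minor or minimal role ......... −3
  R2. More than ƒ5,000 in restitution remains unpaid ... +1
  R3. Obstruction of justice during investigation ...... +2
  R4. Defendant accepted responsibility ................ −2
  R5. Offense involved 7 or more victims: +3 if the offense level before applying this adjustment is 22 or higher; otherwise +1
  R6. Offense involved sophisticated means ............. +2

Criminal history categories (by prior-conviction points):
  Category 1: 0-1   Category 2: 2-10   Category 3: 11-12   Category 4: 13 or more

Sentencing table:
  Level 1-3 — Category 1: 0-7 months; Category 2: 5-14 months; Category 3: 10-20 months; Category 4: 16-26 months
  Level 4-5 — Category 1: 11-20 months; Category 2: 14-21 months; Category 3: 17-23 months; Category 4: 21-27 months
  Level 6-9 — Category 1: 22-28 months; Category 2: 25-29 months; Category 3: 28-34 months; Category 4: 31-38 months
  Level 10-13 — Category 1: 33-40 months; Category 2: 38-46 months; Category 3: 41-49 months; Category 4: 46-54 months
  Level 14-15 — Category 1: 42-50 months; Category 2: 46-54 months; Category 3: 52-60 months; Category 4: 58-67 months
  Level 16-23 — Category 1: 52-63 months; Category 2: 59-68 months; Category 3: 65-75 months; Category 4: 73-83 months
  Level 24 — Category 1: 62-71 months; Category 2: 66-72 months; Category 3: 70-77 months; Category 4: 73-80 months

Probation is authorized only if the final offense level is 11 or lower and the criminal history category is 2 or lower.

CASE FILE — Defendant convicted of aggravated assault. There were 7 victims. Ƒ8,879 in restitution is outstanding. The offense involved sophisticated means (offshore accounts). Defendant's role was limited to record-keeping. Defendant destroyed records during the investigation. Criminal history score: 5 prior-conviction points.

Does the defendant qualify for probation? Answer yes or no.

Base offense level for aggravated assault: 17.
R1 applies: 17 − 3 = 14.
R2 applies: 14 + 1 = 15.
R3 applies: 15 + 2 = 17.
R5 applies (level before this adjustment is 17 < 22, so +1): 17 + 1 = 18.
R6 applies: 18 + 2 = 20.
Final offense level: 20.
Criminal history: 5 prior points → Category 2 (2-10).
Level 20 falls in the 16-23 band.
Grid: Level 16-23 × Category 2 = 59-68 months.
Probation check: level 20 > 11 and category 2 ≤ 2 → not eligible.

No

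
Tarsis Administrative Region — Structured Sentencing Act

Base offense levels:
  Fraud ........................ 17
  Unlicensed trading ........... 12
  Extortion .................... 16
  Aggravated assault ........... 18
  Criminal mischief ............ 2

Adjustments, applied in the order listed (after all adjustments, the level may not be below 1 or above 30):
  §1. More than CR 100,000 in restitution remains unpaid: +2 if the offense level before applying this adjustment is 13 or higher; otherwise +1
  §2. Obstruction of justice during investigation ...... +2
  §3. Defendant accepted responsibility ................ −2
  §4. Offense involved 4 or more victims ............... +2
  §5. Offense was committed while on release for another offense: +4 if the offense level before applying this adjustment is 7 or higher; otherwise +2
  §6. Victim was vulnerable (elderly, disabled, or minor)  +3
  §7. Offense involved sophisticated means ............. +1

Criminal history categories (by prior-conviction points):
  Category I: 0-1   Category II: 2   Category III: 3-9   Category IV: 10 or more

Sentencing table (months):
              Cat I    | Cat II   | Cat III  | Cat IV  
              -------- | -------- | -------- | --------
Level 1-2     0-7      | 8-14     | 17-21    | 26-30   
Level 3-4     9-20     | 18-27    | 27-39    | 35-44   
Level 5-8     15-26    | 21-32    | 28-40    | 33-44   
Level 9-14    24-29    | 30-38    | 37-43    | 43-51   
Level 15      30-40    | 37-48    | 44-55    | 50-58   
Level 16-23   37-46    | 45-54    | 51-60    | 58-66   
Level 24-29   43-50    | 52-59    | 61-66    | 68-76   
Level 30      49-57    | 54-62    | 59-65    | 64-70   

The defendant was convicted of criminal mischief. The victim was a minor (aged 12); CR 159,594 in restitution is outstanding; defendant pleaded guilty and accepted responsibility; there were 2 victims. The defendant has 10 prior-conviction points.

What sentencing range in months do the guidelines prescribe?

Base offense level for criminal mischief: 2.
§1 applies (level before this adjustment is 2 < 13, so +1): 2 + 1 = 3.
§3 applies: 3 − 2 = 1.
§4 does not apply.
§5 does not apply.
§6 applies: 1 + 3 = 4.
Final offense level: 4.
Criminal history: 10 prior points → Category IV (10+).
Level 4 falls in the 3-4 band.
Grid: Level 3-4 × Category IV = 35-44 months.

35-44 months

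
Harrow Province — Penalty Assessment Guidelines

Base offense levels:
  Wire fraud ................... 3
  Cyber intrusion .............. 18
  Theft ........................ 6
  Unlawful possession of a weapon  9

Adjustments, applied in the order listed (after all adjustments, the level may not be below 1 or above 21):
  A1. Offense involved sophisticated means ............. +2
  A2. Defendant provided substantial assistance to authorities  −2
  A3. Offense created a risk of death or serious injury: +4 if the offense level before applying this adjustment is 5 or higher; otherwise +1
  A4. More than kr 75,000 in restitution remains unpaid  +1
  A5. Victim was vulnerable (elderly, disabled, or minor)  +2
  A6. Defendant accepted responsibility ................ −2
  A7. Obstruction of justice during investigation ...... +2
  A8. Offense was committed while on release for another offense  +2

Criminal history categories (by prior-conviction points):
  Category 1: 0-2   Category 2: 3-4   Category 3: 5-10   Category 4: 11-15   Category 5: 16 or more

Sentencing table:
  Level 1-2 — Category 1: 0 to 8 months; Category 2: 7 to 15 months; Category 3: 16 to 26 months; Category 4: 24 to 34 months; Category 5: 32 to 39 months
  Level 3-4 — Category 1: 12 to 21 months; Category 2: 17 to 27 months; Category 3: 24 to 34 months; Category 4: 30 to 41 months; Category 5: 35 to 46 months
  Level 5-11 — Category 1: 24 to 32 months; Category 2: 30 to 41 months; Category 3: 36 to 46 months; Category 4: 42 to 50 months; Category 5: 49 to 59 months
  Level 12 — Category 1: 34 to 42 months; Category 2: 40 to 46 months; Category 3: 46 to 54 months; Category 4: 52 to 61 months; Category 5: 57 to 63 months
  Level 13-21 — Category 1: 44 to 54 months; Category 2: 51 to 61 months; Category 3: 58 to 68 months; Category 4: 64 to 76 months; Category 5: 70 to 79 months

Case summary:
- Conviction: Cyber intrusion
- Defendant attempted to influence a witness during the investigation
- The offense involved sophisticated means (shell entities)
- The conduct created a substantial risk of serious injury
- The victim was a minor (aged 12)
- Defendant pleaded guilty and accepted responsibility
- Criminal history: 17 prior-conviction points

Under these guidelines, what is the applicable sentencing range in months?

70-79 months

Base offense level for cyber intrusion: 18.
A1 applies: 18 + 2 = 20.
A3 applies (level before this adjustment is 20 ≥ 5, so +4): 20 + 4 = 24.
A5 applies: 24 + 2 = 26.
A6 applies: 26 − 2 = 24.
A7 applies: 24 + 2 = 26.
A8 does not apply.
Level 26 exceeds the maximum of 21; capped at 21.
Final offense level: 21.
Criminal history: 17 prior points → Category 5 (16+).
Level 21 falls in the 13-21 band.
Grid: Level 13-21 × Category 5 = 70-79 months.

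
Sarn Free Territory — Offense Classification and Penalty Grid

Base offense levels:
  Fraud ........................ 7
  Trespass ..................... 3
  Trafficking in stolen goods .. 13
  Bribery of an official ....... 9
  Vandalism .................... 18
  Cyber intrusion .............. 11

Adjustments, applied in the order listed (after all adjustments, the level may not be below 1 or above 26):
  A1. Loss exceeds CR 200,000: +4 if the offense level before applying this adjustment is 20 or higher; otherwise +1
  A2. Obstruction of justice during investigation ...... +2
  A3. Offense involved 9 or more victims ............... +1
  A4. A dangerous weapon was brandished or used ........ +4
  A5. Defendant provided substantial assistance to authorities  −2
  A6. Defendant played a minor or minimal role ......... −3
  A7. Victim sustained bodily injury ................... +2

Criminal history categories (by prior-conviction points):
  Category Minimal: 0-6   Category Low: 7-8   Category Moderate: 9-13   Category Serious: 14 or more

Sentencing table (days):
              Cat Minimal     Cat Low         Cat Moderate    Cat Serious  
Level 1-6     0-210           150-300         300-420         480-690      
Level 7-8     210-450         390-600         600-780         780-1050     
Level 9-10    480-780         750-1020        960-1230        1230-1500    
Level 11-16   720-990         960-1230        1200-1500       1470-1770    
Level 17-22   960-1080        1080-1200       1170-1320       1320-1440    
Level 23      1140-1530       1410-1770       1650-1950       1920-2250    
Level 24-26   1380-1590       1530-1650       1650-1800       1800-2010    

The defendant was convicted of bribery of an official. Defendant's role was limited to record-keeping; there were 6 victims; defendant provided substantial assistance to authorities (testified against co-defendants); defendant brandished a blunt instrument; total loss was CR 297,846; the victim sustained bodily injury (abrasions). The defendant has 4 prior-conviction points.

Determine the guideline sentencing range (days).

Base offense level for bribery of an official: 9.
A1 applies (level before this adjustment is 9 < 20, so +1): 9 + 1 = 10.
A2 does not apply.
A3 does not apply.
A4 applies: 10 + 4 = 14.
A5 applies: 14 − 2 = 12.
A6 applies: 12 − 3 = 9.
A7 applies: 9 + 2 = 11.
Final offense level: 11.
Criminal history: 4 prior points → Category Minimal (0-6).
Level 11 falls in the 11-16 band.
Grid: Level 11-16 × Category Minimal = 720-990 days.

720-990 days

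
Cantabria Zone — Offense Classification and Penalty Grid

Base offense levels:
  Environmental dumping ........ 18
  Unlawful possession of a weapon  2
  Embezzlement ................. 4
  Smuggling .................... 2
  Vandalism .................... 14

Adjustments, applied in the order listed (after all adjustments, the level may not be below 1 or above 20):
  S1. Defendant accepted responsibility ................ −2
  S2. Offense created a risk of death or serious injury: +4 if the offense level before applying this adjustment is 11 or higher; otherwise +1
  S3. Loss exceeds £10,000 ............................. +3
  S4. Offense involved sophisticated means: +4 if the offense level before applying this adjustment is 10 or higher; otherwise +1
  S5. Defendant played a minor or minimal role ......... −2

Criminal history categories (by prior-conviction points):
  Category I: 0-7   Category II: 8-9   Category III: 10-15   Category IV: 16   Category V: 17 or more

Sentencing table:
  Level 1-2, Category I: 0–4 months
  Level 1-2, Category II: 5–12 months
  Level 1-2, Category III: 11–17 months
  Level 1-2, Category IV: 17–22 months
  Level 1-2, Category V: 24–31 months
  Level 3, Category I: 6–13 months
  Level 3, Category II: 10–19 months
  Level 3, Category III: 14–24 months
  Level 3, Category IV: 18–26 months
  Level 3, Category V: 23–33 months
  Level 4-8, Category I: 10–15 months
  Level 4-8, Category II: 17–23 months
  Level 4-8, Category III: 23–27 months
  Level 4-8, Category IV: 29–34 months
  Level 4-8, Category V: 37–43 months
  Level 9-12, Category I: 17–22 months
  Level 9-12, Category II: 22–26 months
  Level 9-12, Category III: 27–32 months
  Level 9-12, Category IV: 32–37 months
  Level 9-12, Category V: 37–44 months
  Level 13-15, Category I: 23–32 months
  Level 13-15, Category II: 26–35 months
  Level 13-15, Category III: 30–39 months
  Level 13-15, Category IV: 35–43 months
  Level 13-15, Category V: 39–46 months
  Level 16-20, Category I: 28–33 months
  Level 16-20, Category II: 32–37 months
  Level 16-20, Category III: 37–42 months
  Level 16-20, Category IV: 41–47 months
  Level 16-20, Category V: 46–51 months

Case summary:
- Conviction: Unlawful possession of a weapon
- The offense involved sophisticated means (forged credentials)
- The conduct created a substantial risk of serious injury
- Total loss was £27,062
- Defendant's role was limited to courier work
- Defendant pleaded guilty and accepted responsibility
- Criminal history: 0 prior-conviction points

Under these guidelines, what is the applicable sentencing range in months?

Base offense level for unlawful possession of a weapon: 2.
S1 applies: 2 − 2 = 0.
S2 applies (level before this adjustment is 0 < 11, so +1): 0 + 1 = 1.
S3 applies: 1 + 3 = 4.
S4 applies (level before this adjustment is 4 < 10, so +1): 4 + 1 = 5.
S5 applies: 5 − 2 = 3.
Final offense level: 3.
Criminal history: 0 prior points → Category I (0-7).
Level 3 falls in the 3 band.
Grid: Level 3 × Category I = 6-13 months.

6-13 months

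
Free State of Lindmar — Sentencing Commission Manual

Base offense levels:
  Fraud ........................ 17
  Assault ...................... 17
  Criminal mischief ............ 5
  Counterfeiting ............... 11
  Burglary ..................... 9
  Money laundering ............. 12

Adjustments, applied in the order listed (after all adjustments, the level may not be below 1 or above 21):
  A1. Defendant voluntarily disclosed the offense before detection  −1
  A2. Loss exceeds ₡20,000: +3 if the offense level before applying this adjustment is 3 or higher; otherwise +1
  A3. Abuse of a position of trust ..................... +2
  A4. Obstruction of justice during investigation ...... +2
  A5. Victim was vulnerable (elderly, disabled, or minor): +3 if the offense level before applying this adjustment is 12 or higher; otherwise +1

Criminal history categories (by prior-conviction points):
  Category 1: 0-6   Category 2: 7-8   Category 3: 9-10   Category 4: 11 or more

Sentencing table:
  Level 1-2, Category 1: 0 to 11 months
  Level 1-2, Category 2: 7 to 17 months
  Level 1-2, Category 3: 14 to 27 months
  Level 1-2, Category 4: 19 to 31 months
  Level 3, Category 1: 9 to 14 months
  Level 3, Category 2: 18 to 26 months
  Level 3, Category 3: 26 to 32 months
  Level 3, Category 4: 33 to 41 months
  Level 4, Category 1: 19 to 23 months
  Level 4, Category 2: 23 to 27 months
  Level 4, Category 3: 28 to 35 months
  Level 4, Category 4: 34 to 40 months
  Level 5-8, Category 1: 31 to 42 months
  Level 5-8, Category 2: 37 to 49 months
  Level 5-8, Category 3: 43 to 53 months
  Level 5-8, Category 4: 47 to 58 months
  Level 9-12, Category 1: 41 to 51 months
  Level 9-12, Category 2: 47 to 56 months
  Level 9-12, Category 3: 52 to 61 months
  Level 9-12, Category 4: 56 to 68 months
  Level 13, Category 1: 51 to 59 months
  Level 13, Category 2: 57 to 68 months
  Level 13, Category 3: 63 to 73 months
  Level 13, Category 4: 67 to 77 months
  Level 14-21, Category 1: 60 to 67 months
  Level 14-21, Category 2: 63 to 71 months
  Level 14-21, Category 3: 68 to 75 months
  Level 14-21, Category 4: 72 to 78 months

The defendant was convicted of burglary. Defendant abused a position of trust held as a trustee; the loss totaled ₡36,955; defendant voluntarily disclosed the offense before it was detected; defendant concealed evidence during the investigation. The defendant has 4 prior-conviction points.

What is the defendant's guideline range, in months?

Base offense level for burglary: 9.
A1 applies: 9 − 1 = 8.
A2 applies (level before this adjustment is 8 ≥ 3, so +3): 8 + 3 = 11.
A3 applies: 11 + 2 = 13.
A4 applies: 13 + 2 = 15.
A5 does not apply.
Final offense level: 15.
Criminal history: 4 prior points → Category 1 (0-6).
Level 15 falls in the 14-21 band.
Grid: Level 14-21 × Category 1 = 60-67 months.

60-67 months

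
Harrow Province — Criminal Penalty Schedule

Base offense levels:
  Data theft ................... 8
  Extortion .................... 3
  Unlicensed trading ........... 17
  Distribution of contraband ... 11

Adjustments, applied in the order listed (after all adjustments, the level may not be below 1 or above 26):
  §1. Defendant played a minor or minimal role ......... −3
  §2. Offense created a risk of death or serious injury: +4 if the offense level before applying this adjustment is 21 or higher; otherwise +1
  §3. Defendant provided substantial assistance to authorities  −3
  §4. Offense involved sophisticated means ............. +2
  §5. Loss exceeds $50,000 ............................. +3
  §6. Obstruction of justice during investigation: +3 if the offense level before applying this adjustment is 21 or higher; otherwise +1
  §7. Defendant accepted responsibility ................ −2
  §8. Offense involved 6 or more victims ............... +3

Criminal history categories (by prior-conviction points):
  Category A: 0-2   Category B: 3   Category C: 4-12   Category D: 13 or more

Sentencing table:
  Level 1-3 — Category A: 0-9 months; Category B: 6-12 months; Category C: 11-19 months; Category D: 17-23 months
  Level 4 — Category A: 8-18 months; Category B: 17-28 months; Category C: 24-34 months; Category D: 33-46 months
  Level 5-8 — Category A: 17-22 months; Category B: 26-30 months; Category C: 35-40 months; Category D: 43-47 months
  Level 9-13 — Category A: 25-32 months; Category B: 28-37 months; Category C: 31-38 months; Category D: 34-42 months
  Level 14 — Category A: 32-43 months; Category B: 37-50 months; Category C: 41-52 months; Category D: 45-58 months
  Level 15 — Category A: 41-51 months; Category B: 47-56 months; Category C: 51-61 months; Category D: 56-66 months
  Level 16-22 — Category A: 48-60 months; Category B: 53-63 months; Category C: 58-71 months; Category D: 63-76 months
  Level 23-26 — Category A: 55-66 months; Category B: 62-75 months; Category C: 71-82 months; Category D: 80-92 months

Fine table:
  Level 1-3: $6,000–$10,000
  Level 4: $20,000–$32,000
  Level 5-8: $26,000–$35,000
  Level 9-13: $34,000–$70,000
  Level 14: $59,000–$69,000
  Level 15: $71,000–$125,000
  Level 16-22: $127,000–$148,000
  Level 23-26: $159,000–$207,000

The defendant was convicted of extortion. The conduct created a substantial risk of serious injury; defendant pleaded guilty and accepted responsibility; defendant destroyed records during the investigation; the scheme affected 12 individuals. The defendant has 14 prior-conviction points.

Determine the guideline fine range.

$26,000–$35,000

Base offense level for extortion: 3.
§2 applies (level before this adjustment is 3 < 21, so +1): 3 + 1 = 4.
§3 does not apply.
§6 applies (level before this adjustment is 4 < 21, so +1): 4 + 1 = 5.
§7 applies: 5 − 2 = 3.
§8 applies: 3 + 3 = 6.
Final offense level: 6.
Level 6 falls in the 5-8 band.
Fine table: Level 5-8 → $26,000–$35,000.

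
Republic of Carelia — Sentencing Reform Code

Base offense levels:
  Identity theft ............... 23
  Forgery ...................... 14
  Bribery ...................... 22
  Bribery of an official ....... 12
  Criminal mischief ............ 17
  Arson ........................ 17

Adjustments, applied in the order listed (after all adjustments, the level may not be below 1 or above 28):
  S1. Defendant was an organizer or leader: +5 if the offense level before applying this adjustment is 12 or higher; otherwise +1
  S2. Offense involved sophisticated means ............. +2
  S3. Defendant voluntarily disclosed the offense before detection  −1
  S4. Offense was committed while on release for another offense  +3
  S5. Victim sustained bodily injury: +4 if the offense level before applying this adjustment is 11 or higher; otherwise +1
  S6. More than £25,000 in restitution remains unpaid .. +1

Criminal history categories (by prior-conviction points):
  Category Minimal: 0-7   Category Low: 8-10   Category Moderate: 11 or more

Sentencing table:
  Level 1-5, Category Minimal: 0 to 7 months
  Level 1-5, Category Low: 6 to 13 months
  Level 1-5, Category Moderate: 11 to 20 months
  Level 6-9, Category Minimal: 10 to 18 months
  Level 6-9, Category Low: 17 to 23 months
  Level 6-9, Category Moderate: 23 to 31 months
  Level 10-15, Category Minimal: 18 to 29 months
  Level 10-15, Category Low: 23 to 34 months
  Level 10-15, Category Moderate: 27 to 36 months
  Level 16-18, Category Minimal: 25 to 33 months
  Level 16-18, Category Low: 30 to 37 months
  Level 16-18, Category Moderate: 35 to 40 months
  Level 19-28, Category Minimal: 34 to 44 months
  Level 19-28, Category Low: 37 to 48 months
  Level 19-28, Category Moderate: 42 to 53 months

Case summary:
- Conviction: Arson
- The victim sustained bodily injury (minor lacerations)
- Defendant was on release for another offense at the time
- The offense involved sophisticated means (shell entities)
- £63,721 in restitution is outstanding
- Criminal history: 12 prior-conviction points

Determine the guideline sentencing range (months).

42-53 months

Base offense level for arson: 17.
S2 applies: 17 + 2 = 19.
S4 applies: 19 + 3 = 22.
S5 applies (level before this adjustment is 22 ≥ 11, so +4): 22 + 4 = 26.
S6 applies: 26 + 1 = 27.
Final offense level: 27.
Criminal history: 12 prior points → Category Moderate (11+).
Level 27 falls in the 19-28 band.
Grid: Level 19-28 × Category Moderate = 42-53 months.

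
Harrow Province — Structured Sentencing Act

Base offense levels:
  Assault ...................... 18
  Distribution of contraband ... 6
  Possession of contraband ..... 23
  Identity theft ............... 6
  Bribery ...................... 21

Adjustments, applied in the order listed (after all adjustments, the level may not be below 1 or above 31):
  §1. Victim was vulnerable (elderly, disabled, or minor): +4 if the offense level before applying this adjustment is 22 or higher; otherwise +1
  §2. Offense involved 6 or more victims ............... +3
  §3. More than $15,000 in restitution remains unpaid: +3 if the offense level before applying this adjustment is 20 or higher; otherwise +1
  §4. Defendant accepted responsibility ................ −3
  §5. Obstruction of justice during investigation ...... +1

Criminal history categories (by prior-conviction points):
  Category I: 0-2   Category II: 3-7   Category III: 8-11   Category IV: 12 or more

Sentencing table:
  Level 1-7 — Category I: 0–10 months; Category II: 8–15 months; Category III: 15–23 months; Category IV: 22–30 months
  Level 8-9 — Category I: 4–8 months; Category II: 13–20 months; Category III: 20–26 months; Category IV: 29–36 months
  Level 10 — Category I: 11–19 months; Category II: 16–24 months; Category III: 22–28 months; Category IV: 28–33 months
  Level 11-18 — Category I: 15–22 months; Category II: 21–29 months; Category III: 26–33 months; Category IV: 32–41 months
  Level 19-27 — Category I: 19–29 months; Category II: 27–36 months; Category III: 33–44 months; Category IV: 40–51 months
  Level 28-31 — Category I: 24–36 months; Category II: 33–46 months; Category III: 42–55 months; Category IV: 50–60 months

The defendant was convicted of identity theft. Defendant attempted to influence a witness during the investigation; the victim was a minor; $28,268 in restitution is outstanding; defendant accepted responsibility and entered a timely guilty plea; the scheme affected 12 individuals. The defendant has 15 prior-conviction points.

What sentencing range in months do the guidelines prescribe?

Base offense level for identity theft: 6.
§1 applies (level before this adjustment is 6 < 22, so +1): 6 + 1 = 7.
§2 applies: 7 + 3 = 10.
§3 applies (level before this adjustment is 10 < 20, so +1): 10 + 1 = 11.
§4 applies: 11 − 3 = 8.
§5 applies: 8 + 1 = 9.
Final offense level: 9.
Criminal history: 15 prior points → Category IV (12+).
Level 9 falls in the 8-9 band.
Grid: Level 8-9 × Category IV = 29-36 months.

29-36 months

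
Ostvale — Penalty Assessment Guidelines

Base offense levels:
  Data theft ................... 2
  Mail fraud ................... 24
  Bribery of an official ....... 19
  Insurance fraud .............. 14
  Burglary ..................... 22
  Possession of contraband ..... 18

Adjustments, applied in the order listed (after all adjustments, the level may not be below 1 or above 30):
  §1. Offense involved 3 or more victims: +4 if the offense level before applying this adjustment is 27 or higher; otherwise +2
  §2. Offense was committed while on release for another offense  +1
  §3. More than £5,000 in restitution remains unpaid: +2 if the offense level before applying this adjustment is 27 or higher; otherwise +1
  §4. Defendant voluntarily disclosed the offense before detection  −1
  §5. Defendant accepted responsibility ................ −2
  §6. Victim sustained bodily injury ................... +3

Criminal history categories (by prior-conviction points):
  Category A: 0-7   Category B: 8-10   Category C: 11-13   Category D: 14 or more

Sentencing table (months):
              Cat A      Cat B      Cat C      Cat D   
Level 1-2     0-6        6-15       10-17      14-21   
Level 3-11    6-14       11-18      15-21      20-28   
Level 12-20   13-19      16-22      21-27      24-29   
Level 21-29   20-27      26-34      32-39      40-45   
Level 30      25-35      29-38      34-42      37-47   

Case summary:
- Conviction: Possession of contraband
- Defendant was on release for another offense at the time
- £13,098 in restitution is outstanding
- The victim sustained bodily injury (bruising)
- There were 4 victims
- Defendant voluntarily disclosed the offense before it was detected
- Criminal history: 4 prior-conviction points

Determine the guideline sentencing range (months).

Base offense level for possession of contraband: 18.
§1 applies (level before this adjustment is 18 < 27, so +2): 18 + 2 = 20.
§2 applies: 20 + 1 = 21.
§3 applies (level before this adjustment is 21 < 27, so +1): 21 + 1 = 22.
§4 applies: 22 − 1 = 21.
§6 applies: 21 + 3 = 24.
Final offense level: 24.
Criminal history: 4 prior points → Category A (0-7).
Level 24 falls in the 21-29 band.
Grid: Level 21-29 × Category A = 20-27 months.

20-27 months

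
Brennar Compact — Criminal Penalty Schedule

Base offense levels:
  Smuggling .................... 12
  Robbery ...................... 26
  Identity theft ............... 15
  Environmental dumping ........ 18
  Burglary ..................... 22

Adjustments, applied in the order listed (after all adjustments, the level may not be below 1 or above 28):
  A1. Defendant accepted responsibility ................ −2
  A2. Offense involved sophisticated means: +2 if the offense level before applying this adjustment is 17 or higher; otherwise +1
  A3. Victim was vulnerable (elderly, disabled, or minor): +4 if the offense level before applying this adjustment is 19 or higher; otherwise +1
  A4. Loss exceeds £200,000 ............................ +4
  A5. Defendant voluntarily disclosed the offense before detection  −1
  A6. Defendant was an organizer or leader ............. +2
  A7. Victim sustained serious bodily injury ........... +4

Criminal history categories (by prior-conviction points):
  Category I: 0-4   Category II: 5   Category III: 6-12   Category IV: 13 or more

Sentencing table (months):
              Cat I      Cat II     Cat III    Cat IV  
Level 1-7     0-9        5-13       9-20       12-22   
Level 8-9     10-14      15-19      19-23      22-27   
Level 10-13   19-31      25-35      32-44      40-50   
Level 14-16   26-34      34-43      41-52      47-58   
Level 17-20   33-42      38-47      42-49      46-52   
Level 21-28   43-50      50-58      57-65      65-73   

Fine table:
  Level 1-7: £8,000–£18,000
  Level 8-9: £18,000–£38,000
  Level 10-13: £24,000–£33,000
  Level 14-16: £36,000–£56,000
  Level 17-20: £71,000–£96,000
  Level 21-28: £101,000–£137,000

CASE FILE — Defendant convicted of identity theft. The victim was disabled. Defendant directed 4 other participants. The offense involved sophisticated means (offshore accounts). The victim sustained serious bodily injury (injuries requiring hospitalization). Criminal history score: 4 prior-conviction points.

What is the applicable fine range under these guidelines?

Base offense level for identity theft: 15.
A1 does not apply.
A2 applies (level before this adjustment is 15 < 17, so +1): 15 + 1 = 16.
A3 applies (level before this adjustment is 16 < 19, so +1): 16 + 1 = 17.
A4 does not apply.
A5 does not apply.
A6 applies: 17 + 2 = 19.
A7 applies: 19 + 4 = 23.
Final offense level: 23.
Level 23 falls in the 21-28 band.
Fine table: Level 21-28 → £101,000–£137,000.

£101,000–£137,000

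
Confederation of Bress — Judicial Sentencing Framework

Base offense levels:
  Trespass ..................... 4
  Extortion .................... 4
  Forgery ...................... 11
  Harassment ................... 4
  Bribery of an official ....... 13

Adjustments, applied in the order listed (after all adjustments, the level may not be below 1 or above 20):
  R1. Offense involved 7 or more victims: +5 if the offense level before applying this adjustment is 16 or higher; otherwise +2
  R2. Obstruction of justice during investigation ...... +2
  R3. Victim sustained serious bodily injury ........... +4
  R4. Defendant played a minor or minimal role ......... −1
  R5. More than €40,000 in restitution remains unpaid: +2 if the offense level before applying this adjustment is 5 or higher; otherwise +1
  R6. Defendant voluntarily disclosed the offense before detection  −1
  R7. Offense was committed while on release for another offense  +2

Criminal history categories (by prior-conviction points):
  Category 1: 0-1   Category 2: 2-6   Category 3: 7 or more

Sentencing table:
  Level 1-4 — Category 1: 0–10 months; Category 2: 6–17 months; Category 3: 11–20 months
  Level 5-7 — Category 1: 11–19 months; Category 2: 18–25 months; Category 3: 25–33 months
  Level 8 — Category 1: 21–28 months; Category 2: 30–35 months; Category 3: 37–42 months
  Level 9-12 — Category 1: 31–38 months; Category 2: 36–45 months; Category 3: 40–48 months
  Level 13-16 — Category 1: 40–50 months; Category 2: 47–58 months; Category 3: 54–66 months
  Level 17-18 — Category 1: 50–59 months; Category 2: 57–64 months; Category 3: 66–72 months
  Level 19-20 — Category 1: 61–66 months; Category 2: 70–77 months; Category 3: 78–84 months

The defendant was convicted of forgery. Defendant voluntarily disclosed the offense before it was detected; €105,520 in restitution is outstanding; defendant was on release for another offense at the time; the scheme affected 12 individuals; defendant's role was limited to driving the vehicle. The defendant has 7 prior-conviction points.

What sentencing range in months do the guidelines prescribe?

Base offense level for forgery: 11.
R1 applies (level before this adjustment is 11 < 16, so +2): 11 + 2 = 13.
R2 does not apply.
R3 does not apply.
R4 applies: 13 − 1 = 12.
R5 applies (level before this adjustment is 12 ≥ 5, so +2): 12 + 2 = 14.
R6 applies: 14 − 1 = 13.
R7 applies: 13 + 2 = 15.
Final offense level: 15.
Criminal history: 7 prior points → Category 3 (7+).
Level 15 falls in the 13-16 band.
Grid: Level 13-16 × Category 3 = 54-66 months.

54-66 months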